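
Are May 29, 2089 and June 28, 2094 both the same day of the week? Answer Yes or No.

No

From May 29, 2089 to Jun 28, 2094 is 1856 days.
1856 mod 7 = 1, so they are different weekdays.
(May 29, 2089 is a Sunday; Jun 28, 2094 is a Monday.)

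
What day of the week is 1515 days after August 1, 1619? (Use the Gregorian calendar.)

First find the weekday of Aug 1, 1619. Doomsday rule: the anchor day for the 1600s is Tuesday. For year 19: 19÷12 = 1 r 7, and 7÷4 = 1, so 1+7+1 = 9.
Tuesday + 9 ≡ Thursday — that's 1619's doomsday.
In August the doomsday date is Aug 8.
Aug 1 is 7 days before Aug 8; 7 mod 7 = 0, so Thursday − 0 = Thursday.
1515 mod 7 = 3, so 1515 days after a Thursday is Thursday + 3 = Sunday.

Sunday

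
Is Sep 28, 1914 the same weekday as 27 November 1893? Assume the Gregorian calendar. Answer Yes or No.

From Nov 27, 1893 to Sep 28, 1914 is 7609 days.
7609 mod 7 = 0, so they are the same weekday.
(Nov 27, 1893 is a Monday; Sep 28, 1914 is a Monday.)

Yes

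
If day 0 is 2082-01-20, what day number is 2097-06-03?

5613

Jan 20, 2082 → Jan 20, 2083: 365 days.
Jan 20, 2083 → Jan 20, 2084: 365 days.
Jan 20, 2084 → Jan 20, 2085: 366 days (Feb 29, 2084 is in that span).
Jan 20, 2085 → Jan 20, 2086: 365 days.
Jan 20, 2086 → Jan 20, 2087: 365 days.
Jan 20, 2087 → Jan 20, 2088: 365 days.
Jan 20, 2088 → Jan 20, 2089: 366 days (Feb 29, 2088 is in that span).
Jan 20, 2089 → Jan 20, 2090: 365 days.
Jan 20, 2090 → Jan 20, 2091: 365 days.
Jan 20, 2091 → Jan 20, 2092: 365 days.
Jan 20, 2092 → Jan 20, 2093: 366 days (Feb 29, 2092 is in that span).
Jan 20, 2093 → Jan 20, 2094: 365 days.
Jan 20, 2094 → Jan 20, 2095: 365 days.
Jan 20, 2095 → Jan 20, 2096: 365 days.
Jan 20, 2096 → Jan 20, 2097: 366 days (Feb 29, 2096 is in that span).
Jan 20, 2097 → Feb 20, 2097: 31 days (January has 31).
Feb 20, 2097 → Mar 20, 2097: 28 days (February has 28).
Mar 20, 2097 → Apr 20, 2097: 31 days (March has 31).
Apr 20, 2097 → May 20, 2097: 30 days (April has 30).
May 20, 2097 → Jun 3, 2097: 14 days.
Total: 5613 days.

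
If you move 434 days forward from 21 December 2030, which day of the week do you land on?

First find the weekday of Dec 21, 2030. Doomsday rule: the anchor day for the 2000s is Tuesday. For year 30: 30÷12 = 2 r 6, and 6÷4 = 1, so 2+6+1 = 9.
Tuesday + 9 ≡ Thursday — that's 2030's doomsday.
In December the doomsday date is Dec 12.
Dec 21 is 9 days after Dec 12; 9 mod 7 = 2, so Thursday + 2 = Saturday.
434 mod 7 = 0, so 434 days after a Saturday is Saturday + 0 = Saturday.

Saturday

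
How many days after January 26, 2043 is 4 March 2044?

Jan 26, 2043 → Jan 26, 2044: 365 days.
Jan 26, 2044 → Feb 26, 2044: 31 days (January has 31).
Feb 26, 2044 → Mar 4, 2044: 7 days.
Total: 403 days.

403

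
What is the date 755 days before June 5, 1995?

−365 (one year) → Jun 5, 1994 (390 left).
−5 → May 31, 1994 (end of May, 31 days; 385 left).
−31 → Apr 30, 1994 (end of Apr, 30 days; 354 left).
−30 → Mar 31, 1994 (end of Mar, 31 days; 324 left).
−31 → Feb 28, 1994 (end of Feb, 28 days; 293 left).
−28 → Jan 31, 1994 (end of Jan, 31 days; 265 left).
−31 → Dec 31, 1993 (end of Dec, 31 days; 234 left).
−31 → Nov 30, 1993 (end of Nov, 30 days; 203 left).
−30 → Oct 31, 1993 (end of Oct, 31 days; 173 left).
−31 → Sep 30, 1993 (end of Sep, 30 days; 142 left).
−30 → Aug 31, 1993 (end of Aug, 31 days; 112 left).
−31 → Jul 31, 1993 (end of Jul, 31 days; 81 left).
−31 → Jun 30, 1993 (end of Jun, 30 days; 50 left).
−30 → May 31, 1993 (end of May, 31 days; 20 left).
−20 → May 11, 1993.

May 11, 1993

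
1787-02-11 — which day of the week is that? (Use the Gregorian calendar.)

Doomsday rule: the anchor day for the 1700s is Sunday. For year 87: 87÷12 = 7 r 3, and 3÷4 = 0, so 7+3+0 = 10.
Sunday + 10 ≡ Wednesday — that's 1787's doomsday.
In February the doomsday date is Feb 28 (1787 is not a leap year).
Feb 11 is 17 days before Feb 28; 17 mod 7 = 3, so Wednesday − 3 = Sunday.

Sunday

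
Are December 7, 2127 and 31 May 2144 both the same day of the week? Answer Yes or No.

Yes

From Dec 7, 2127 to May 31, 2144 is 6020 days.
6020 mod 7 = 0, so they are the same weekday.
(Dec 7, 2127 is a Sunday; May 31, 2144 is a Sunday.)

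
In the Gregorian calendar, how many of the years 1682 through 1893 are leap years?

51

Multiples of 4 in [1682,1893]: 53.
Of those, multiples of 100: 2 (not leap unless ÷400).
Multiples of 400: 0.
Leap years = 53 − 2 + 0 = 51.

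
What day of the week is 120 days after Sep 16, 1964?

Sep 16, 1964 is a Wednesday.
120 mod 7 = 1, so 120 days after a Wednesday is Wednesday + 1 = Thursday.

Thursday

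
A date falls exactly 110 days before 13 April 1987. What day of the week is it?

Wednesday

First find the weekday of Apr 13, 1987. Doomsday rule: the anchor day for the 1900s is Wednesday. For year 87: 87÷12 = 7 r 3, and 3÷4 = 0, so 7+3+0 = 10.
Wednesday + 10 ≡ Saturday — that's 1987's doomsday.
In April the doomsday date is Apr 4.
Apr 13 is 9 days after Apr 4; 9 mod 7 = 2, so Saturday + 2 = Monday.
110 mod 7 = 5, so 110 days before a Monday is Monday − 5 = Wednesday.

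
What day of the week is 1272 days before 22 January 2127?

Jan 22, 2127 is a Wednesday.
1272 mod 7 = 5, so 1272 days before a Wednesday is Wednesday − 5 = Friday.

Friday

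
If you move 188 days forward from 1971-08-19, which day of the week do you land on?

Aug 19, 1971 is a Thursday.
188 mod 7 = 6, so 188 days after a Thursday is Thursday + 6 = Wednesday.

Wednesday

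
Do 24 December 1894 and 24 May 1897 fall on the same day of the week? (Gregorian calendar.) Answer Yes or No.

Yes

From Dec 24, 1894 to May 24, 1897 is 882 days.
882 mod 7 = 0, so they are the same weekday.
(Dec 24, 1894 is a Monday; May 24, 1897 is a Monday.)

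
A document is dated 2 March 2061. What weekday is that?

January 1, 2061 is a Saturday.
Jan 1, 2061 → Feb 1, 2061: 31 days (January has 31).
Feb 1, 2061 → Mar 1, 2061: 28 days (February has 28).
Mar 1, 2061 → Mar 2, 2061: 1 days.
Total: 60 days.
60 mod 7 = 4, so Saturday + 4 = Wednesday.

Wednesday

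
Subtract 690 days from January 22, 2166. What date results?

March 3, 2164

−365 (one year) → Jan 22, 2165 (325 left).
−22 → Dec 31, 2164 (end of Dec, 31 days; 303 left).
−31 → Nov 30, 2164 (end of Nov, 30 days; 272 left).
−30 → Oct 31, 2164 (end of Oct, 31 days; 242 left).
−31 → Sep 30, 2164 (end of Sep, 30 days; 211 left).
−30 → Aug 31, 2164 (end of Aug, 31 days; 181 left).
−31 → Jul 31, 2164 (end of Jul, 31 days; 150 left).
−31 → Jun 30, 2164 (end of Jun, 30 days; 119 left).
−30 → May 31, 2164 (end of May, 31 days; 89 left).
−31 → Apr 30, 2164 (end of Apr, 30 days; 58 left).
−30 → Mar 31, 2164 (end of Mar, 31 days; 28 left).
−28 → Mar 3, 2164.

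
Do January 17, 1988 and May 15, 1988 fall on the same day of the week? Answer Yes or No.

Yes

From Jan 17, 1988 to May 15, 1988 is 119 days.
119 mod 7 = 0, so they are the same weekday.
(Jan 17, 1988 is a Sunday; May 15, 1988 is a Sunday.)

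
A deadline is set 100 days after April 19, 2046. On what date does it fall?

July 28, 2046

Apr has 30 days: +12 → May 1, 2046 (88 left).
May has 31 days: +31 → Jun 1, 2046 (57 left).
Jun has 30 days: +30 → Jul 1, 2046 (27 left).
+27 → Jul 28, 2046.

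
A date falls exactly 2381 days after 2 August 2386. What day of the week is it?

Sunday

First find the weekday of Aug 2, 2386. Doomsday rule: the anchor day for the 2300s is Wednesday. For year 86: 86÷12 = 7 r 2, and 2÷4 = 0, so 7+2+0 = 9.
Wednesday + 9 ≡ Friday — that's 2386's doomsday.
In August the doomsday date is Aug 8.
Aug 2 is 6 days before Aug 8; 6 mod 7 = 6, so Friday − 6 = Saturday.
2381 mod 7 = 1, so 2381 days after a Saturday is Saturday + 1 = Sunday.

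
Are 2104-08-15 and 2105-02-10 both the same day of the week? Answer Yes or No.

From Aug 15, 2104 to Feb 10, 2105 is 179 days.
179 mod 7 = 4, so they are different weekdays.
(Aug 15, 2104 is a Friday; Feb 10, 2105 is a Tuesday.)

No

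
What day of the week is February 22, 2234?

Saturday

Doomsday rule: the anchor day for the 2200s is Friday. For year 34: 34÷12 = 2 r 10, and 10÷4 = 2, so 2+10+2 = 14.
Friday + 14 ≡ Friday — that's 2234's doomsday.
In February the doomsday date is Feb 28 (2234 is not a leap year).
Feb 22 is 6 days before Feb 28; 6 mod 7 = 6, so Friday − 6 = Saturday.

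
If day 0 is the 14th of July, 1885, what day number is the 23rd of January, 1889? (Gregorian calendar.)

1289

Jul 14, 1885 → Jul 14, 1886: 365 days.
Jul 14, 1886 → Jul 14, 1887: 365 days.
Jul 14, 1887 → Jul 14, 1888: 366 days (Feb 29, 1888 is in that span).
Jul 14, 1888 → Aug 14, 1888: 31 days (July has 31).
Aug 14, 1888 → Sep 14, 1888: 31 days (August has 31).
Sep 14, 1888 → Oct 14, 1888: 30 days (September has 30).
Oct 14, 1888 → Nov 14, 1888: 31 days (October has 31).
Nov 14, 1888 → Dec 14, 1888: 30 days (November has 30).
Dec 14, 1888 → Jan 14, 1889: 31 days (December has 31).
Jan 14, 1889 → Jan 23, 1889: 9 days.
Total: 1289 days.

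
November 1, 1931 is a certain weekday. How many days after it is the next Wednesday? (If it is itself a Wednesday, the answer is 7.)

Nov 1, 1931 is a Sunday.
From Sunday to the next Wednesday is 3 days.

3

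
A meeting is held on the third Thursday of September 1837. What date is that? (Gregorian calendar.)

September 1, 1837 is a Friday.
The first Thursday is therefore September 7 (6 days later).
The third Thursday is 7 + 2×7 = September 21.

September 21, 1837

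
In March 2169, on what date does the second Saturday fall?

March 1, 2169 is a Wednesday.
The first Saturday is therefore March 4 (3 days later).
The second Saturday is 4 + 1×7 = March 11.

March 11, 2169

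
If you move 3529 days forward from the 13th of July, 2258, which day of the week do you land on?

Wednesday

Jul 13, 2258 is a Tuesday.
3529 mod 7 = 1, so 3529 days after a Tuesday is Tuesday + 1 = Wednesday.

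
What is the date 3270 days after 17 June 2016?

May 31, 2025

+365 (one year) → Jun 17, 2017 (2905 left).
+365 (one year) → Jun 17, 2018 (2540 left).
+365 (one year) → Jun 17, 2019 (2175 left).
+366 (one year; includes Feb 29, 2020) → Jun 17, 2020 (1809 left).
+365 (one year) → Jun 17, 2021 (1444 left).
+365 (one year) → Jun 17, 2022 (1079 left).
+365 (one year) → Jun 17, 2023 (714 left).
+366 (one year; includes Feb 29, 2024) → Jun 17, 2024 (348 left).
Jun has 30 days: +14 → Jul 1, 2024 (334 left).
Jul has 31 days: +31 → Aug 1, 2024 (303 left).
Aug has 31 days: +31 → Sep 1, 2024 (272 left).
Sep has 30 days: +30 → Oct 1, 2024 (242 left).
Oct has 31 days: +31 → Nov 1, 2024 (211 left).
Nov has 30 days: +30 → Dec 1, 2024 (181 left).
Dec has 31 days: +31 → Jan 1, 2025 (150 left).
Jan has 31 days: +31 → Feb 1, 2025 (119 left).
Feb has 28 days: +28 → Mar 1, 2025 (91 left).
Mar has 31 days: +31 → Apr 1, 2025 (60 left).
Apr has 30 days: +30 → May 1, 2025 (30 left).
+30 → May 31, 2025.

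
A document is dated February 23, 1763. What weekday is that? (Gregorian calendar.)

Wednesday

Doomsday rule: the anchor day for the 1700s is Sunday. For year 63: 63÷12 = 5 r 3, and 3÷4 = 0, so 5+3+0 = 8.
Sunday + 8 ≡ Monday — that's 1763's doomsday.
In February the doomsday date is Feb 28 (1763 is not a leap year).
Feb 23 is 5 days before Feb 28; 5 mod 7 = 5, so Monday − 5 = Wednesday.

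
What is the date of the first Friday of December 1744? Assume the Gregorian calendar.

December 1, 1744 is a Tuesday.
The first Friday is therefore December 4 (3 days later).

December 4, 1744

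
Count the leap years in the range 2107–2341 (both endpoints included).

57

Multiples of 4 in [2107,2341]: 59.
Of those, multiples of 100: 2 (not leap unless ÷400).
Multiples of 400: 0.
Leap years = 59 − 2 + 0 = 57.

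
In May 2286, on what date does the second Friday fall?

May 1, 2286 is a Saturday.
The first Friday is therefore May 7 (6 days later).
The second Friday is 7 + 1×7 = May 14.

May 14, 2286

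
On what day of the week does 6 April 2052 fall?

Doomsday rule: the anchor day for the 2000s is Tuesday. For year 52: 52÷12 = 4 r 4, and 4÷4 = 1, so 4+4+1 = 9.
Tuesday + 9 ≡ Thursday — that's 2052's doomsday.
In April the doomsday date is Apr 4.
Apr 6 is 2 days after Apr 4; 2 mod 7 = 2, so Thursday + 2 = Saturday.

Saturday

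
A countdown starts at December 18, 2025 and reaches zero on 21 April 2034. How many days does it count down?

3046

Dec 18, 2025 → Dec 18, 2026: 365 days.
Dec 18, 2026 → Dec 18, 2027: 365 days.
Dec 18, 2027 → Dec 18, 2028: 366 days (Feb 29, 2028 is in that span).
Dec 18, 2028 → Dec 18, 2029: 365 days.
Dec 18, 2029 → Dec 18, 2030: 365 days.
Dec 18, 2030 → Dec 18, 2031: 365 days.
Dec 18, 2031 → Dec 18, 2032: 366 days (Feb 29, 2032 is in that span).
Dec 18, 2032 → Dec 18, 2033: 365 days.
Dec 18, 2033 → Jan 18, 2034: 31 days (December has 31).
Jan 18, 2034 → Feb 18, 2034: 31 days (January has 31).
Feb 18, 2034 → Mar 18, 2034: 28 days (February has 28).
Mar 18, 2034 → Apr 18, 2034: 31 days (March has 31).
Apr 18, 2034 → Apr 21, 2034: 3 days.
Total: 3046 days.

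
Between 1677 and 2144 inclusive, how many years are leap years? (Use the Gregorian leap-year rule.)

113

Multiples of 4 in [1677,2144]: 117.
Of those, multiples of 100: 5 (not leap unless ÷400).
Multiples of 400: 1.
Leap years = 117 − 5 + 1 = 113.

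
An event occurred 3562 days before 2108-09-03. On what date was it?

December 2, 2098

−366 (one year; includes Feb 29, 2108) → Sep 3, 2107 (3196 left).
−365 (one year) → Sep 3, 2106 (2831 left).
−365 (one year) → Sep 3, 2105 (2466 left).
−365 (one year) → Sep 3, 2104 (2101 left).
−366 (one year; includes Feb 29, 2104) → Sep 3, 2103 (1735 left).
−365 (one year) → Sep 3, 2102 (1370 left).
−365 (one year) → Sep 3, 2101 (1005 left).
−365 (one year) → Sep 3, 2100 (640 left).
−365 (one year) → Sep 3, 2099 (275 left).
−3 → Aug 31, 2099 (end of Aug, 31 days; 272 left).
−31 → Jul 31, 2099 (end of Jul, 31 days; 241 left).
−31 → Jun 30, 2099 (end of Jun, 30 days; 210 left).
−30 → May 31, 2099 (end of May, 31 days; 180 left).
−31 → Apr 30, 2099 (end of Apr, 30 days; 149 left).
−30 → Mar 31, 2099 (end of Mar, 31 days; 119 left).
−31 → Feb 28, 2099 (end of Feb, 28 days; 88 left).
−28 → Jan 31, 2099 (end of Jan, 31 days; 60 left).
−31 → Dec 31, 2098 (end of Dec, 31 days; 29 left).
−29 → Dec 2, 2098.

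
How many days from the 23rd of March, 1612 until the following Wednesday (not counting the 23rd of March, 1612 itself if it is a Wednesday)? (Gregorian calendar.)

Mar 23, 1612 is a Friday.
From Friday to the next Wednesday is 5 days.

5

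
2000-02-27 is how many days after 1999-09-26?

Sep 26, 1999 → Oct 26, 1999: 30 days (September has 30).
Oct 26, 1999 → Nov 26, 1999: 31 days (October has 31).
Nov 26, 1999 → Dec 26, 1999: 30 days (November has 30).
Dec 26, 1999 → Jan 26, 2000: 31 days (December has 31).
Jan 26, 2000 → Feb 26, 2000: 31 days (January has 31).
Feb 26, 2000 → Feb 27, 2000: 1 days.
Total: 154 days.

154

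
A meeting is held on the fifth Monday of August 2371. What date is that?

August 1, 2371 is a Sunday.
The first Monday is therefore August 2 (1 days later).
The fifth Monday is 2 + 4×7 = August 30.

August 30, 2371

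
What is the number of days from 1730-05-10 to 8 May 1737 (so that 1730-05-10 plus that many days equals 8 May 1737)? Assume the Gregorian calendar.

2555

May 10, 1730 → May 10, 1731: 365 days.
May 10, 1731 → May 10, 1732: 366 days (Feb 29, 1732 is in that span).
May 10, 1732 → May 10, 1733: 365 days.
May 10, 1733 → May 10, 1734: 365 days.
May 10, 1734 → May 10, 1735: 365 days.
May 10, 1735 → May 10, 1736: 366 days (Feb 29, 1736 is in that span).
May 10, 1736 → Jun 10, 1736: 31 days (May has 31).
Jun 10, 1736 → Jul 10, 1736: 30 days (June has 30).
Jul 10, 1736 → Aug 10, 1736: 31 days (July has 31).
Aug 10, 1736 → Sep 10, 1736: 31 days (August has 31).
Sep 10, 1736 → Oct 10, 1736: 30 days (September has 30).
Oct 10, 1736 → Nov 10, 1736: 31 days (October has 31).
Nov 10, 1736 → Dec 10, 1736: 30 days (November has 30).
Dec 10, 1736 → Jan 10, 1737: 31 days (December has 31).
Jan 10, 1737 → Feb 10, 1737: 31 days (January has 31).
Feb 10, 1737 → Mar 10, 1737: 28 days (February has 28).
Mar 10, 1737 → Apr 10, 1737: 31 days (March has 31).
Apr 10, 1737 → May 8, 1737: 28 days.
Total: 2555 days.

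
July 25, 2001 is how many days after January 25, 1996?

Jan 25, 1996 → Jan 25, 1997: 366 days (Feb 29, 1996 is in that span).
Jan 25, 1997 → Jan 25, 1998: 365 days.
Jan 25, 1998 → Jan 25, 1999: 365 days.
Jan 25, 1999 → Jan 25, 2000: 365 days.
Jan 25, 2000 → Jan 25, 2001: 366 days (Feb 29, 2000 is in that span).
Jan 25, 2001 → Feb 25, 2001: 31 days (January has 31).
Feb 25, 2001 → Mar 25, 2001: 28 days (February has 28).
Mar 25, 2001 → Apr 25, 2001: 31 days (March has 31).
Apr 25, 2001 → May 25, 2001: 30 days (April has 30).
May 25, 2001 → Jun 25, 2001: 31 days (May has 31).
Jun 25, 2001 → Jul 25, 2001: 30 days.
Total: 2008 days.

2008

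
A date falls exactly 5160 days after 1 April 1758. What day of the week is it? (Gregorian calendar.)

Apr 1, 1758 is a Saturday.
5160 mod 7 = 1, so 5160 days after a Saturday is Saturday + 1 = Sunday.

Sunday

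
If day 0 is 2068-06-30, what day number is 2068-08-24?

55

Jun 30, 2068 → Jul 30, 2068: 30 days (June has 30).
Jul 30, 2068 → Aug 24, 2068: 25 days.
Total: 55 days.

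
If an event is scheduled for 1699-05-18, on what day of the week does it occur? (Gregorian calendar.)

Doomsday rule: the anchor day for the 1600s is Tuesday. For year 99: 99÷12 = 8 r 3, and 3÷4 = 0, so 8+3+0 = 11.
Tuesday + 11 ≡ Saturday — that's 1699's doomsday.
In May the doomsday date is May 9.
May 18 is 9 days after May 9; 9 mod 7 = 2, so Saturday + 2 = Monday.

Monday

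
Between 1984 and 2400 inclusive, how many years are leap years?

Multiples of 4 in [1984,2400]: 105.
Of those, multiples of 100: 5 (not leap unless ÷400).
Multiples of 400: 2.
Leap years = 105 − 5 + 2 = 102.

102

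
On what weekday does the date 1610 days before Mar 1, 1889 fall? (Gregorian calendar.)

Mar 1, 1889 is a Friday.
1610 mod 7 = 0, so 1610 days before a Friday is Friday − 0 = Friday.

Friday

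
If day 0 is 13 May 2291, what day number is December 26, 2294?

1323

May 13, 2291 → May 13, 2292: 366 days (Feb 29, 2292 is in that span).
May 13, 2292 → May 13, 2293: 365 days.
May 13, 2293 → May 13, 2294: 365 days.
May 13, 2294 → Jun 13, 2294: 31 days (May has 31).
Jun 13, 2294 → Jul 13, 2294: 30 days (June has 30).
Jul 13, 2294 → Aug 13, 2294: 31 days (July has 31).
Aug 13, 2294 → Sep 13, 2294: 31 days (August has 31).
Sep 13, 2294 → Oct 13, 2294: 30 days (September has 30).
Oct 13, 2294 → Nov 13, 2294: 31 days (October has 31).
Nov 13, 2294 → Dec 13, 2294: 30 days (November has 30).
Dec 13, 2294 → Dec 26, 2294: 13 days.
Total: 1323 days.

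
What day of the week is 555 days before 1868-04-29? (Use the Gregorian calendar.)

Apr 29, 1868 is a Wednesday.
555 mod 7 = 2, so 555 days before a Wednesday is Wednesday − 2 = Monday.

Monday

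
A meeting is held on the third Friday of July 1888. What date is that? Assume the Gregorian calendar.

July 20, 1888

July 1, 1888 is a Sunday.
The first Friday is therefore July 6 (5 days later).
The third Friday is 6 + 2×7 = July 20.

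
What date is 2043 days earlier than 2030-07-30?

−365 (one year) → Jul 30, 2029 (1678 left).
−365 (one year) → Jul 30, 2028 (1313 left).
−366 (one year; includes Feb 29, 2028) → Jul 30, 2027 (947 left).
−365 (one year) → Jul 30, 2026 (582 left).
−365 (one year) → Jul 30, 2025 (217 left).
−30 → Jun 30, 2025 (end of Jun, 30 days; 187 left).
−30 → May 31, 2025 (end of May, 31 days; 157 left).
−31 → Apr 30, 2025 (end of Apr, 30 days; 126 left).
−30 → Mar 31, 2025 (end of Mar, 31 days; 96 left).
−31 → Feb 28, 2025 (end of Feb, 28 days; 65 left).
−28 → Jan 31, 2025 (end of Jan, 31 days; 37 left).
−31 → Dec 31, 2024 (end of Dec, 31 days; 6 left).
−6 → Dec 25, 2024.

December 25, 2024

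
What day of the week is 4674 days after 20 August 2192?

Saturday

First find the weekday of Aug 20, 2192. Doomsday rule: the anchor day for the 2100s is Sunday. For year 92: 92÷12 = 7 r 8, and 8÷4 = 2, so 7+8+2 = 17.
Sunday + 17 ≡ Wednesday — that's 2192's doomsday.
In August the doomsday date is Aug 8.
Aug 20 is 12 days after Aug 8; 12 mod 7 = 5, so Wednesday + 5 = Monday.
4674 mod 7 = 5, so 4674 days after a Monday is Monday + 5 = Saturday.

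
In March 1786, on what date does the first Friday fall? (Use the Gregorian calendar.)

March 1, 1786 is a Wednesday.
The first Friday is therefore March 3 (2 days later).

March 3, 1786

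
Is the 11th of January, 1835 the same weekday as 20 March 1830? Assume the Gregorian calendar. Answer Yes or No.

No

From Mar 20, 1830 to Jan 11, 1835 is 1758 days.
1758 mod 7 = 1, so they are different weekdays.
(Mar 20, 1830 is a Saturday; Jan 11, 1835 is a Sunday.)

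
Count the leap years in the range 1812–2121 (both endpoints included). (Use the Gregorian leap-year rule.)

76

Multiples of 4 in [1812,2121]: 78.
Of those, multiples of 100: 3 (not leap unless ÷400).
Multiples of 400: 1.
Leap years = 78 − 3 + 1 = 76.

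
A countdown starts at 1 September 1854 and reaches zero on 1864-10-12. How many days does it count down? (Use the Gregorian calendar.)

3694

Sep 1, 1854 → Sep 1, 1855: 365 days.
Sep 1, 1855 → Sep 1, 1856: 366 days (Feb 29, 1856 is in that span).
Sep 1, 1856 → Sep 1, 1857: 365 days.
Sep 1, 1857 → Sep 1, 1858: 365 days.
Sep 1, 1858 → Sep 1, 1859: 365 days.
Sep 1, 1859 → Sep 1, 1860: 366 days (Feb 29, 1860 is in that span).
Sep 1, 1860 → Sep 1, 1861: 365 days.
Sep 1, 1861 → Sep 1, 1862: 365 days.
Sep 1, 1862 → Sep 1, 1863: 365 days.
Sep 1, 1863 → Sep 1, 1864: 366 days (Feb 29, 1864 is in that span).
Sep 1, 1864 → Oct 1, 1864: 30 days (September has 30).
Oct 1, 1864 → Oct 12, 1864: 11 days.
Total: 3694 days.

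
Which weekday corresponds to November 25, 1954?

January 1, 1954 is a Friday.
Jan 1, 1954 → Feb 1, 1954: 31 days (January has 31).
Feb 1, 1954 → Mar 1, 1954: 28 days (February has 28).
Mar 1, 1954 → Apr 1, 1954: 31 days (March has 31).
Apr 1, 1954 → May 1, 1954: 30 days (April has 30).
May 1, 1954 → Jun 1, 1954: 31 days (May has 31).
Jun 1, 1954 → Jul 1, 1954: 30 days (June has 30).
Jul 1, 1954 → Aug 1, 1954: 31 days (July has 31).
Aug 1, 1954 → Sep 1, 1954: 31 days (August has 31).
Sep 1, 1954 → Oct 1, 1954: 30 days (September has 30).
Oct 1, 1954 → Nov 1, 1954: 31 days (October has 31).
Nov 1, 1954 → Nov 25, 1954: 24 days.
Total: 328 days.
328 mod 7 = 6, so Friday + 6 = Thursday.

Thursday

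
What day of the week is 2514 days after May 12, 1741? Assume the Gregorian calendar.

Saturday

First find the weekday of May 12, 1741. Doomsday rule: the anchor day for the 1700s is Sunday. For year 41: 41÷12 = 3 r 5, and 5÷4 = 1, so 3+5+1 = 9.
Sunday + 9 ≡ Tuesday — that's 1741's doomsday.
In May the doomsday date is May 9.
May 12 is 3 days after May 9; 3 mod 7 = 3, so Tuesday + 3 = Friday.
2514 mod 7 = 1, so 2514 days after a Friday is Friday + 1 = Saturday.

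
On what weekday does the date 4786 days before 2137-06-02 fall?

First find the weekday of Jun 2, 2137. Doomsday rule: the anchor day for the 2100s is Sunday. For year 37: 37÷12 = 3 r 1, and 1÷4 = 0, so 3+1+0 = 4.
Sunday + 4 ≡ Thursday — that's 2137's doomsday.
In June the doomsday date is Jun 6.
Jun 2 is 4 days before Jun 6; 4 mod 7 = 4, so Thursday − 4 = Sunday.
4786 mod 7 = 5, so 4786 days before a Sunday is Sunday − 5 = Tuesday.

Tuesday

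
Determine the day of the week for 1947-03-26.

Doomsday rule: the anchor day for the 1900s is Wednesday. For year 47: 47÷12 = 3 r 11, and 11÷4 = 2, so 3+11+2 = 16.
Wednesday + 16 ≡ Friday — that's 1947's doomsday.
In March the doomsday date is Mar 14.
Mar 26 is 12 days after Mar 14; 12 mod 7 = 5, so Friday + 5 = Wednesday.

Wednesday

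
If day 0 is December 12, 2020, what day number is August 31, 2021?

Dec 12, 2020 → Jan 12, 2021: 31 days (December has 31).
Jan 12, 2021 → Feb 12, 2021: 31 days (January has 31).
Feb 12, 2021 → Mar 12, 2021: 28 days (February has 28).
Mar 12, 2021 → Apr 12, 2021: 31 days (March has 31).
Apr 12, 2021 → May 12, 2021: 30 days (April has 30).
May 12, 2021 → Jun 12, 2021: 31 days (May has 31).
Jun 12, 2021 → Jul 12, 2021: 30 days (June has 30).
Jul 12, 2021 → Aug 12, 2021: 31 days (July has 31).
Aug 12, 2021 → Aug 31, 2021: 19 days.
Total: 262 days.

262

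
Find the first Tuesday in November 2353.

November 1, 2353 is a Sunday.
The first Tuesday is therefore November 3 (2 days later).

November 3, 2353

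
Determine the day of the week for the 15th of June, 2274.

Doomsday rule: the anchor day for the 2200s is Friday. For year 74: 74÷12 = 6 r 2, and 2÷4 = 0, so 6+2+0 = 8.
Friday + 8 ≡ Saturday — that's 2274's doomsday.
In June the doomsday date is Jun 6.
Jun 15 is 9 days after Jun 6; 9 mod 7 = 2, so Saturday + 2 = Monday.

Monday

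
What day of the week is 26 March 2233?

Doomsday rule: the anchor day for the 2200s is Friday. For year 33: 33÷12 = 2 r 9, and 9÷4 = 2, so 2+9+2 = 13.
Friday + 13 ≡ Thursday — that's 2233's doomsday.
In March the doomsday date is Mar 14.
Mar 26 is 12 days after Mar 14; 12 mod 7 = 5, so Thursday + 5 = Tuesday.

Tuesday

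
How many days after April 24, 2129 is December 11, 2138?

Apr 24, 2129 → Apr 24, 2130: 365 days.
Apr 24, 2130 → Apr 24, 2131: 365 days.
Apr 24, 2131 → Apr 24, 2132: 366 days (Feb 29, 2132 is in that span).
Apr 24, 2132 → Apr 24, 2133: 365 days.
Apr 24, 2133 → Apr 24, 2134: 365 days.
Apr 24, 2134 → Apr 24, 2135: 365 days.
Apr 24, 2135 → Apr 24, 2136: 366 days (Feb 29, 2136 is in that span).
Apr 24, 2136 → Apr 24, 2137: 365 days.
Apr 24, 2137 → Apr 24, 2138: 365 days.
Apr 24, 2138 → May 24, 2138: 30 days (April has 30).
May 24, 2138 → Jun 24, 2138: 31 days (May has 31).
Jun 24, 2138 → Jul 24, 2138: 30 days (June has 30).
Jul 24, 2138 → Aug 24, 2138: 31 days (July has 31).
Aug 24, 2138 → Sep 24, 2138: 31 days (August has 31).
Sep 24, 2138 → Oct 24, 2138: 30 days (September has 30).
Oct 24, 2138 → Nov 24, 2138: 31 days (October has 31).
Nov 24, 2138 → Dec 11, 2138: 17 days.
Total: 3518 days.

3518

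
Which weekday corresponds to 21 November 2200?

Doomsday rule: the anchor day for the 2200s is Friday. For year 00: 0÷12 = 0 r 0, and 0÷4 = 0, so 0+0+0 = 0.
Friday + 0 ≡ Friday — that's 2200's doomsday.
In November the doomsday date is Nov 7.
Nov 21 is 14 days after Nov 7; 14 mod 7 = 0, so Friday + 0 = Friday.

Friday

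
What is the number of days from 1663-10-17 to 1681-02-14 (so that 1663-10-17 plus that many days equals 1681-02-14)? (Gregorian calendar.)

Oct 17, 1663 → Oct 17, 1664: 366 days (Feb 29, 1664 is in that span).
Oct 17, 1664 → Oct 17, 1665: 365 days.
Oct 17, 1665 → Oct 17, 1666: 365 days.
Oct 17, 1666 → Oct 17, 1667: 365 days.
Oct 17, 1667 → Oct 17, 1668: 366 days (Feb 29, 1668 is in that span).
Oct 17, 1668 → Oct 17, 1669: 365 days.
Oct 17, 1669 → Oct 17, 1670: 365 days.
Oct 17, 1670 → Oct 17, 1671: 365 days.
Oct 17, 1671 → Oct 17, 1672: 366 days (Feb 29, 1672 is in that span).
Oct 17, 1672 → Oct 17, 1673: 365 days.
Oct 17, 1673 → Oct 17, 1674: 365 days.
Oct 17, 1674 → Oct 17, 1675: 365 days.
Oct 17, 1675 → Oct 17, 1676: 366 days (Feb 29, 1676 is in that span).
Oct 17, 1676 → Oct 17, 1677: 365 days.
Oct 17, 1677 → Oct 17, 1678: 365 days.
Oct 17, 1678 → Oct 17, 1679: 365 days.
Oct 17, 1679 → Oct 17, 1680: 366 days (Feb 29, 1680 is in that span).
Oct 17, 1680 → Nov 17, 1680: 31 days (October has 31).
Nov 17, 1680 → Dec 17, 1680: 30 days (November has 30).
Dec 17, 1680 → Jan 17, 1681: 31 days (December has 31).
Jan 17, 1681 → Feb 14, 1681: 28 days.
Total: 6330 days.

6330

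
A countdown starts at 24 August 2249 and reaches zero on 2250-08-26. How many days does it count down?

Aug 24, 2249 → Sep 24, 2249: 31 days (August has 31).
Sep 24, 2249 → Oct 24, 2249: 30 days (September has 30).
Oct 24, 2249 → Nov 24, 2249: 31 days (October has 31).
Nov 24, 2249 → Dec 24, 2249: 30 days (November has 30).
Dec 24, 2249 → Jan 24, 2250: 31 days (December has 31).
Jan 24, 2250 → Feb 24, 2250: 31 days (January has 31).
Feb 24, 2250 → Mar 24, 2250: 28 days (February has 28).
Mar 24, 2250 → Apr 24, 2250: 31 days (March has 31).
Apr 24, 2250 → May 24, 2250: 30 days (April has 30).
May 24, 2250 → Jun 24, 2250: 31 days (May has 31).
Jun 24, 2250 → Jul 24, 2250: 30 days (June has 30).
Jul 24, 2250 → Aug 24, 2250: 31 days (July has 31).
Aug 24, 2250 → Aug 26, 2250: 2 days.
Total: 367 days.

367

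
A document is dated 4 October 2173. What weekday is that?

Monday

January 1, 2173 is a Friday.
Jan 1, 2173 → Feb 1, 2173: 31 days (January has 31).
Feb 1, 2173 → Mar 1, 2173: 28 days (February has 28).
Mar 1, 2173 → Apr 1, 2173: 31 days (March has 31).
Apr 1, 2173 → May 1, 2173: 30 days (April has 30).
May 1, 2173 → Jun 1, 2173: 31 days (May has 31).
Jun 1, 2173 → Jul 1, 2173: 30 days (June has 30).
Jul 1, 2173 → Aug 1, 2173: 31 days (July has 31).
Aug 1, 2173 → Sep 1, 2173: 31 days (August has 31).
Sep 1, 2173 → Oct 1, 2173: 30 days (September has 30).
Oct 1, 2173 → Oct 4, 2173: 3 days.
Total: 276 days.
276 mod 7 = 3, so Friday + 3 = Monday.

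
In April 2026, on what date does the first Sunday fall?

April 5, 2026

April 1, 2026 is a Wednesday.
The first Sunday is therefore April 5 (4 days later).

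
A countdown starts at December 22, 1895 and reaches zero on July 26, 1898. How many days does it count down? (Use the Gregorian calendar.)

Dec 22, 1895 → Dec 22, 1896: 366 days (Feb 29, 1896 is in that span).
Dec 22, 1896 → Dec 22, 1897: 365 days.
Dec 22, 1897 → Jan 22, 1898: 31 days (December has 31).
Jan 22, 1898 → Feb 22, 1898: 31 days (January has 31).
Feb 22, 1898 → Mar 22, 1898: 28 days (February has 28).
Mar 22, 1898 → Apr 22, 1898: 31 days (March has 31).
Apr 22, 1898 → May 22, 1898: 30 days (April has 30).
May 22, 1898 → Jun 22, 1898: 31 days (May has 31).
Jun 22, 1898 → Jul 22, 1898: 30 days (June has 30).
Jul 22, 1898 → Jul 26, 1898: 4 days.
Total: 947 days.

947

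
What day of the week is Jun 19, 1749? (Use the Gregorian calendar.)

Thursday

Doomsday rule: the anchor day for the 1700s is Sunday. For year 49: 49÷12 = 4 r 1, and 1÷4 = 0, so 4+1+0 = 5.
Sunday + 5 ≡ Friday — that's 1749's doomsday.
In June the doomsday date is Jun 6.
Jun 19 is 13 days after Jun 6; 13 mod 7 = 6, so Friday + 6 = Thursday.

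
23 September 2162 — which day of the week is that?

January 1, 2162 is a Friday.
Jan 1, 2162 → Feb 1, 2162: 31 days (January has 31).
Feb 1, 2162 → Mar 1, 2162: 28 days (February has 28).
Mar 1, 2162 → Apr 1, 2162: 31 days (March has 31).
Apr 1, 2162 → May 1, 2162: 30 days (April has 30).
May 1, 2162 → Jun 1, 2162: 31 days (May has 31).
Jun 1, 2162 → Jul 1, 2162: 30 days (June has 30).
Jul 1, 2162 → Aug 1, 2162: 31 days (July has 31).
Aug 1, 2162 → Sep 1, 2162: 31 days (August has 31).
Sep 1, 2162 → Sep 23, 2162: 22 days.
Total: 265 days.
265 mod 7 = 6, so Friday + 6 = Thursday.

Thursday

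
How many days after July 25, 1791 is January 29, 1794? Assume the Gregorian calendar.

Jul 25, 1791 → Jul 25, 1792: 366 days (Feb 29, 1792 is in that span).
Jul 25, 1792 → Jul 25, 1793: 365 days.
Jul 25, 1793 → Aug 25, 1793: 31 days (July has 31).
Aug 25, 1793 → Sep 25, 1793: 31 days (August has 31).
Sep 25, 1793 → Oct 25, 1793: 30 days (September has 30).
Oct 25, 1793 → Nov 25, 1793: 31 days (October has 31).
Nov 25, 1793 → Dec 25, 1793: 30 days (November has 30).
Dec 25, 1793 → Jan 25, 1794: 31 days (December has 31).
Jan 25, 1794 → Jan 29, 1794: 4 days.
Total: 919 days.

919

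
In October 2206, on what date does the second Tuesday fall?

October 1, 2206 is a Wednesday.
The first Tuesday is therefore October 7 (6 days later).
The second Tuesday is 7 + 1×7 = October 14.

October 14, 2206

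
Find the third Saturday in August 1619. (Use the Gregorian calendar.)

August 17, 1619

August 1, 1619 is a Thursday.
The first Saturday is therefore August 3 (2 days later).
The third Saturday is 3 + 2×7 = August 17.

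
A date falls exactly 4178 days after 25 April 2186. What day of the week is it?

Monday

First find the weekday of Apr 25, 2186. Doomsday rule: the anchor day for the 2100s is Sunday. For year 86: 86÷12 = 7 r 2, and 2÷4 = 0, so 7+2+0 = 9.
Sunday + 9 ≡ Tuesday — that's 2186's doomsday.
In April the doomsday date is Apr 4.
Apr 25 is 21 days after Apr 4; 21 mod 7 = 0, so Tuesday + 0 = Tuesday.
4178 mod 7 = 6, so 4178 days after a Tuesday is Tuesday + 6 = Monday.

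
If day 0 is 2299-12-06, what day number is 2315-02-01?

5535

Dec 6, 2299 → Dec 6, 2300: 365 days.
Dec 6, 2300 → Dec 6, 2301: 365 days.
Dec 6, 2301 → Dec 6, 2302: 365 days.
Dec 6, 2302 → Dec 6, 2303: 365 days.
Dec 6, 2303 → Dec 6, 2304: 366 days (Feb 29, 2304 is in that span).
Dec 6, 2304 → Dec 6, 2305: 365 days.
Dec 6, 2305 → Dec 6, 2306: 365 days.
Dec 6, 2306 → Dec 6, 2307: 365 days.
Dec 6, 2307 → Dec 6, 2308: 366 days (Feb 29, 2308 is in that span).
Dec 6, 2308 → Dec 6, 2309: 365 days.
Dec 6, 2309 → Dec 6, 2310: 365 days.
Dec 6, 2310 → Dec 6, 2311: 365 days.
Dec 6, 2311 → Dec 6, 2312: 366 days (Feb 29, 2312 is in that span).
Dec 6, 2312 → Dec 6, 2313: 365 days.
Dec 6, 2313 → Dec 6, 2314: 365 days.
Dec 6, 2314 → Jan 6, 2315: 31 days (December has 31).
Jan 6, 2315 → Feb 1, 2315: 26 days.
Total: 5535 days.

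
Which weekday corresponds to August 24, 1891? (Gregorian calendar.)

Monday

Doomsday rule: the anchor day for the 1800s is Friday. For year 91: 91÷12 = 7 r 7, and 7÷4 = 1, so 7+7+1 = 15.
Friday + 15 ≡ Saturday — that's 1891's doomsday.
In August the doomsday date is Aug 8.
Aug 24 is 16 days after Aug 8; 16 mod 7 = 2, so Saturday + 2 = Monday.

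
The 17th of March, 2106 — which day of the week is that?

January 1, 2106 is a Friday.
Jan 1, 2106 → Feb 1, 2106: 31 days (January has 31).
Feb 1, 2106 → Mar 1, 2106: 28 days (February has 28).
Mar 1, 2106 → Mar 17, 2106: 16 days.
Total: 75 days.
75 mod 7 = 5, so Friday + 5 = Wednesday.

Wednesday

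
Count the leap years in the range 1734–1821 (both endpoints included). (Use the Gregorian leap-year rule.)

Multiples of 4 in [1734,1821]: 22.
Of those, multiples of 100: 1 (not leap unless ÷400).
Multiples of 400: 0.
Leap years = 22 − 1 + 0 = 21.

21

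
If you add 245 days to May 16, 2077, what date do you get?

January 16, 2078

May has 31 days: +16 → Jun 1, 2077 (229 left).
Jun has 30 days: +30 → Jul 1, 2077 (199 left).
Jul has 31 days: +31 → Aug 1, 2077 (168 left).
Aug has 31 days: +31 → Sep 1, 2077 (137 left).
Sep has 30 days: +30 → Oct 1, 2077 (107 left).
Oct has 31 days: +31 → Nov 1, 2077 (76 left).
Nov has 30 days: +30 → Dec 1, 2077 (46 left).
Dec has 31 days: +31 → Jan 1, 2078 (15 left).
+15 → Jan 16, 2078.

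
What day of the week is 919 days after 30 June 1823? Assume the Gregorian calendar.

Wednesday

First find the weekday of Jun 30, 1823. Doomsday rule: the anchor day for the 1800s is Friday. For year 23: 23÷12 = 1 r 11, and 11÷4 = 2, so 1+11+2 = 14.
Friday + 14 ≡ Friday — that's 1823's doomsday.
In June the doomsday date is Jun 6.
Jun 30 is 24 days after Jun 6; 24 mod 7 = 3, so Friday + 3 = Monday.
919 mod 7 = 2, so 919 days after a Monday is Monday + 2 = Wednesday.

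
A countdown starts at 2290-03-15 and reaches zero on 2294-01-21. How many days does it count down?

1408

Mar 15, 2290 → Mar 15, 2291: 365 days.
Mar 15, 2291 → Mar 15, 2292: 366 days (Feb 29, 2292 is in that span).
Mar 15, 2292 → Mar 15, 2293: 365 days.
Mar 15, 2293 → Apr 15, 2293: 31 days (March has 31).
Apr 15, 2293 → May 15, 2293: 30 days (April has 30).
May 15, 2293 → Jun 15, 2293: 31 days (May has 31).
Jun 15, 2293 → Jul 15, 2293: 30 days (June has 30).
Jul 15, 2293 → Aug 15, 2293: 31 days (July has 31).
Aug 15, 2293 → Sep 15, 2293: 31 days (August has 31).
Sep 15, 2293 → Oct 15, 2293: 30 days (September has 30).
Oct 15, 2293 → Nov 15, 2293: 31 days (October has 31).
Nov 15, 2293 → Dec 15, 2293: 30 days (November has 30).
Dec 15, 2293 → Jan 15, 2294: 31 days (December has 31).
Jan 15, 2294 → Jan 21, 2294: 6 days.
Total: 1408 days.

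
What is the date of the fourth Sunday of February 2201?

February 1, 2201 is a Sunday.
The first Sunday is therefore February 1 (same day).
The fourth Sunday is 1 + 3×7 = February 22.

February 22, 2201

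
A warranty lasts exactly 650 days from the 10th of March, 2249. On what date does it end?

December 20, 2250

+365 (one year) → Mar 10, 2250 (285 left).
Mar has 31 days: +22 → Apr 1, 2250 (263 left).
Apr has 30 days: +30 → May 1, 2250 (233 left).
May has 31 days: +31 → Jun 1, 2250 (202 left).
Jun has 30 days: +30 → Jul 1, 2250 (172 left).
Jul has 31 days: +31 → Aug 1, 2250 (141 left).
Aug has 31 days: +31 → Sep 1, 2250 (110 left).
Sep has 30 days: +30 → Oct 1, 2250 (80 left).
Oct has 31 days: +31 → Nov 1, 2250 (49 left).
Nov has 30 days: +30 → Dec 1, 2250 (19 left).
+19 → Dec 20, 2250.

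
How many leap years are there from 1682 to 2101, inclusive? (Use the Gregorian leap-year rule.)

101

Multiples of 4 in [1682,2101]: 105.
Of those, multiples of 100: 5 (not leap unless ÷400).
Multiples of 400: 1.
Leap years = 105 − 5 + 1 = 101.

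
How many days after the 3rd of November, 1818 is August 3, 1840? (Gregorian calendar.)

Nov 3, 1818 → Nov 3, 1819: 365 days.
Nov 3, 1819 → Nov 3, 1820: 366 days (Feb 29, 1820 is in that span).
Nov 3, 1820 → Nov 3, 1821: 365 days.
Nov 3, 1821 → Nov 3, 1822: 365 days.
Nov 3, 1822 → Nov 3, 1823: 365 days.
Nov 3, 1823 → Nov 3, 1824: 366 days (Feb 29, 1824 is in that span).
Nov 3, 1824 → Nov 3, 1825: 365 days.
Nov 3, 1825 → Nov 3, 1826: 365 days.
Nov 3, 1826 → Nov 3, 1827: 365 days.
Nov 3, 1827 → Nov 3, 1828: 366 days (Feb 29, 1828 is in that span).
Nov 3, 1828 → Nov 3, 1829: 365 days.
Nov 3, 1829 → Nov 3, 1830: 365 days.
Nov 3, 1830 → Nov 3, 1831: 365 days.
Nov 3, 1831 → Nov 3, 1832: 366 days (Feb 29, 1832 is in that span).
Nov 3, 1832 → Nov 3, 1833: 365 days.
Nov 3, 1833 → Nov 3, 1834: 365 days.
Nov 3, 1834 → Nov 3, 1835: 365 days.
Nov 3, 1835 → Nov 3, 1836: 366 days (Feb 29, 1836 is in that span).
Nov 3, 1836 → Nov 3, 1837: 365 days.
Nov 3, 1837 → Nov 3, 1838: 365 days.
Nov 3, 1838 → Nov 3, 1839: 365 days.
Nov 3, 1839 → Dec 3, 1839: 30 days (November has 30).
Dec 3, 1839 → Jan 3, 1840: 31 days (December has 31).
Jan 3, 1840 → Feb 3, 1840: 31 days (January has 31).
Feb 3, 1840 → Mar 3, 1840: 29 days (February has 29).
Mar 3, 1840 → Apr 3, 1840: 31 days (March has 31).
Apr 3, 1840 → May 3, 1840: 30 days (April has 30).
May 3, 1840 → Jun 3, 1840: 31 days (May has 31).
Jun 3, 1840 → Jul 3, 1840: 30 days (June has 30).
Jul 3, 1840 → Aug 3, 1840: 31 days.
Total: 7944 days.

7944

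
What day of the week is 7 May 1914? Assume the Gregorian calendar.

Doomsday rule: the anchor day for the 1900s is Wednesday. For year 14: 14÷12 = 1 r 2, and 2÷4 = 0, so 1+2+0 = 3.
Wednesday + 3 ≡ Saturday — that's 1914's doomsday.
In May the doomsday date is May 9.
May 7 is 2 days before May 9; 2 mod 7 = 2, so Saturday − 2 = Thursday.

Thursday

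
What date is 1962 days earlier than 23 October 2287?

−365 (one year) → Oct 23, 2286 (1597 left).
−365 (one year) → Oct 23, 2285 (1232 left).
−365 (one year) → Oct 23, 2284 (867 left).
−366 (one year; includes Feb 29, 2284) → Oct 23, 2283 (501 left).
−365 (one year) → Oct 23, 2282 (136 left).
−23 → Sep 30, 2282 (end of Sep, 30 days; 113 left).
−30 → Aug 31, 2282 (end of Aug, 31 days; 83 left).
−31 → Jul 31, 2282 (end of Jul, 31 days; 52 left).
−31 → Jun 30, 2282 (end of Jun, 30 days; 21 left).
−21 → Jun 9, 2282.

June 9, 2282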